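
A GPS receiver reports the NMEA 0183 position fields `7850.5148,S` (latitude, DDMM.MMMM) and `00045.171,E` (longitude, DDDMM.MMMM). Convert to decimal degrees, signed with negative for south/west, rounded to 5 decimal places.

Lat: split at 2 digits → 78° and 50.5148′; 78 + 50.5148/60 = 78.841913
S ⇒ negate
λ: degrees = first 3 digits = 0, minutes = 45.171; 0 + 45.171/60 = 0.752850
E → positive

-78.84191, 0.75285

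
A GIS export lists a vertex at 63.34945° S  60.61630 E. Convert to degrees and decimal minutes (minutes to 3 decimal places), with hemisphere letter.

63° 20.967′ S, 60° 36.978′ E

Lat: fractional part 0.349450 → 20.96700 minutes
Longitude: minutes = (60.616300 − 60) × 60 = 36.97800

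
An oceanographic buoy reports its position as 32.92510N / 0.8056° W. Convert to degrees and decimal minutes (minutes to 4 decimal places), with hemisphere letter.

32° 55.5060′ N, 0° 48.3360′ W

φ: 32° + 0.925100 × 60 = 32° 55.506000′
λ: fractional part 0.805600 → 48.336000 minutes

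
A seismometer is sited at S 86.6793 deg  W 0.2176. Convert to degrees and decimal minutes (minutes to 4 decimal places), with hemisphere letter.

φ: 86° + 0.679300 × 60 = 86° 40.758000′
Longitude: fractional part 0.217600 → 13.056000 minutes

86° 40.7580′ S, 0° 13.0560′ W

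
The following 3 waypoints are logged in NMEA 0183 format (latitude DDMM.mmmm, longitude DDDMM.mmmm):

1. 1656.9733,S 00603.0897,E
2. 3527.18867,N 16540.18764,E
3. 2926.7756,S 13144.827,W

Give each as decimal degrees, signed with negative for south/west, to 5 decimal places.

Point 1:
  Lat: split at 2 digits → 16° and 56.9733′; 16 + 56.9733/60 = 16.949555
  hemisphere S, so the sign is −
  Lon: split at 3 digits → 006° and 3.0897′; 6 + 3.0897/60 = 6.051495
  E ⇒ keep positive
Point 2:
  Lat: split at 2 digits → 35° and 27.18867′; 35 + 27.18867/60 = 35.453145
  N → positive
  Longitude: split at 3 digits → 165° and 40.18764′; 165 + 40.18764/60 = 165.669794
  E ⇒ keep positive
Point 3:
  φ: split at 2 digits → 29° and 26.7756′; 29 + 26.7756/60 = 29.446260
  S → negative
  λ: degrees = first 3 digits = 131, minutes = 44.827; 131 + 44.827/60 = 131.747117
  hemisphere W, so the sign is −

1. -16.94956, 6.05150
2. 35.45314, 165.66979
3. -29.44626, -131.74712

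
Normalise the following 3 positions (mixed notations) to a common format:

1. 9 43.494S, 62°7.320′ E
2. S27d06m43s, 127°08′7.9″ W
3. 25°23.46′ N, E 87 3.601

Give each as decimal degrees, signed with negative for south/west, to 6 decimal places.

Point 1:
  Latitude: 9 + 43.494/60 = 9.7249000
  hemisphere S, so the sign is −
  λ: 7.32′ = 0.122000°; total 62.1220000
  E → positive
Point 2:
  φ: 6′ + 43″ = 6.71667′; 27 + 6.71667/60 = 27.1119444
  S ⇒ negate
  Longitude: 127° + 8/60 + 7.9/3600 = 127 + 0.133333 + 0.002194 = 127.1355278
  W → negative
Point 3:
  Latitude: 23.46′ = 0.391000°; total 25.3910000
  N ⇒ keep positive
  Longitude: 3.601′ = 0.060017°; total 87.0600167
  E ⇒ keep positive

1. -9.724900, 62.122000
2. -27.111944, -127.135528
3. 25.391000, 87.060017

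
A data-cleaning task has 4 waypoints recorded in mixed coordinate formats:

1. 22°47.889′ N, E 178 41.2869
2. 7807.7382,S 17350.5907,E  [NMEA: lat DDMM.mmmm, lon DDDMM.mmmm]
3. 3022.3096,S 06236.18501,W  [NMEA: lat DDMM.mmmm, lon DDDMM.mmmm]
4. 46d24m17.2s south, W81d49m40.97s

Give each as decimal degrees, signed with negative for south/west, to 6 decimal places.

1. 22.798150, 178.688115
2. -78.128970, 173.843178
3. -30.371827, -62.603084
4. -46.404778, -81.828047

Point 1:
  Latitude: 47.889′ = 0.798150°; total 22.7981500
  N → positive
  Longitude: 178 + 41.2869/60 = 178.6881150
  E ⇒ keep positive
Point 2:
  φ: degrees = first 2 digits = 78, minutes = 7.7382; 78 + 7.7382/60 = 78.1289700
  S ⇒ negate
  Longitude: degrees = first 3 digits = 173, minutes = 50.5907; 173 + 50.5907/60 = 173.8431783
  E → positive
Point 3:
  φ: split at 2 digits → 30° and 22.3096′; 30 + 22.3096/60 = 30.3718267
  S ⇒ negate
  Longitude: split at 3 digits → 062° and 36.18501′; 62 + 36.18501/60 = 62.6030835
  W ⇒ negate
Point 4:
  φ: 46 + 24/60 + 17.2/3600 = 46.4047778
  hemisphere S, so the sign is −
  Lon: 49′ + 40.97″ = 49.68283′; 81 + 49.68283/60 = 81.8280472
  W ⇒ negate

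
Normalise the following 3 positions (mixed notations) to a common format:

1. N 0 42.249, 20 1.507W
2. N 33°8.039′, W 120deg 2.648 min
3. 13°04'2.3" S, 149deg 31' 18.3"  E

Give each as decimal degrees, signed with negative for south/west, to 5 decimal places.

Point 1:
  φ: 42.249′ = 0.704150°; total 0.704150
  N → positive
  λ: 1.507′ = 0.025117°; total 20.025117
  hemisphere W, so the sign is −
Point 2:
  Lat: 8.039′ = 0.133983°; total 33.133983
  N → positive
  Longitude: 120 + 2.648/60 = 120.044133
  hemisphere W, so the sign is −
Point 3:
  Latitude: 13° + 4/60 + 2.3/3600 = 13 + 0.066667 + 0.000639 = 13.067306
  S ⇒ negate
  Lon: 149 + 31/60 + 18.3/3600 = 149.521750
  E → positive

1. 0.70415, -20.02512
2. 33.13398, -120.04413
3. -13.06731, 149.52175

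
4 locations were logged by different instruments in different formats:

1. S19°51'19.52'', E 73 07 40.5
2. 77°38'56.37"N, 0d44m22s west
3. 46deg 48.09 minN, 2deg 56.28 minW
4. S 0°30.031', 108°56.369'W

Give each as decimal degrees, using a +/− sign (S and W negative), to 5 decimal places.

1. -19.85542, 73.12792
2. 77.64899, -0.73944
3. 46.80150, -2.93800
4. -0.50052, -108.93948

Point 1:
  Lat: 19° + 51/60 + 19.52/3600 = 19 + 0.850000 + 0.005422 = 19.855422
  hemisphere S, so the sign is −
  Longitude: 73 + 7/60 + 40.5/3600 = 73.127917
  E ⇒ keep positive
Point 2:
  φ: 77° + 38/60 + 56.37/3600 = 77 + 0.633333 + 0.015658 = 77.648992
  N → positive
  Longitude: 44′ + 22″ = 44.36667′; 0 + 44.36667/60 = 0.739444
  W ⇒ negate
Point 3:
  φ: 48.09′ = 0.801500°; total 46.801500
  N ⇒ keep positive
  Lon: 2 + 56.28/60 = 2.938000
  W → negative
Point 4:
  Lat: 0 + 30.031/60 = 0.500517
  hemisphere S, so the sign is −
  Lon: 56.369′ = 0.939483°; total 108.939483
  W → negative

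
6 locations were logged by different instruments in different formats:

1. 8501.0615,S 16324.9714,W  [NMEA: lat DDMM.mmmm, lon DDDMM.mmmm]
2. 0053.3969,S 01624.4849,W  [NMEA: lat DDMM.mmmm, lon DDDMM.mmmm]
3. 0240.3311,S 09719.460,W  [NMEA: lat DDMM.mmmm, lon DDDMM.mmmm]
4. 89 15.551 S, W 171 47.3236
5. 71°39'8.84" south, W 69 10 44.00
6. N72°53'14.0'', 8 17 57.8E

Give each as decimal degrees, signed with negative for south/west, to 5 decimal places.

1. -85.01769, -163.41619
2. -0.88995, -16.40808
3. -2.67219, -97.32433
4. -89.25918, -171.78873
5. -71.65246, -69.17889
6. 72.88722, 8.29939

Point 1:
  Latitude: degrees = first 2 digits = 85, minutes = 1.0615; 85 + 1.0615/60 = 85.017692
  hemisphere S, so the sign is −
  Longitude: split at 3 digits → 163° and 24.9714′; 163 + 24.9714/60 = 163.416190
  W ⇒ negate
Point 2:
  φ: degrees = first 2 digits = 0, minutes = 53.3969; 0 + 53.3969/60 = 0.889948
  S ⇒ negate
  Lon: degrees = first 3 digits = 16, minutes = 24.4849; 16 + 24.4849/60 = 16.408082
  W → negative
Point 3:
  Latitude: split at 2 digits → 02° and 40.3311′; 2 + 40.3311/60 = 2.672185
  hemisphere S, so the sign is −
  Lon: degrees = first 3 digits = 97, minutes = 19.46; 97 + 19.46/60 = 97.324333
  hemisphere W, so the sign is −
Point 4:
  Latitude: 15.551′ = 0.259183°; total 89.259183
  S → negative
  λ: 47.3236′ = 0.788727°; total 171.788727
  W ⇒ negate
Point 5:
  Lat: 71° + 39/60 + 8.84/3600 = 71 + 0.650000 + 0.002456 = 71.652456
  S → negative
  λ: 69 + 10/60 + 44/3600 = 69.178889
  W ⇒ negate
Point 6:
  φ: 53′ + 14″ = 53.23333′; 72 + 53.23333/60 = 72.887222
  N → positive
  Lon: 8 + 17/60 + 57.8/3600 = 8.299389
  E → positive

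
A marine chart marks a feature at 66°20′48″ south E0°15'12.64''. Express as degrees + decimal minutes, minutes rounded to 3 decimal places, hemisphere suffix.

66° 20.800′ S, 0° 15.211′ E

Lat: seconds/60 = 0.80000; minutes = 20 + 0.80000 = 20.80000
Longitude: seconds/60 = 0.21067; minutes = 15 + 0.21067 = 15.21067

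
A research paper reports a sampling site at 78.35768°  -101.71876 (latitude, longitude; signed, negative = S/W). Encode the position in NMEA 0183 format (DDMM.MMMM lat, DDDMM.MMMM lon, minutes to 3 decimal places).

7821.461,N / 10143.126,W

Latitude: 78° + 0.357680 × 60 = 78° 21.46080′
Longitude is negative → W; |value| = 101.718760
Lon: 101° + 0.718760 × 60 = 101° 43.12560′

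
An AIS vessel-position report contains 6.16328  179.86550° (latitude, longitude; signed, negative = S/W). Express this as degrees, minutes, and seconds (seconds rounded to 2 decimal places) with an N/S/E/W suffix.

6°09′47.81″ N, 179°51′55.80″ E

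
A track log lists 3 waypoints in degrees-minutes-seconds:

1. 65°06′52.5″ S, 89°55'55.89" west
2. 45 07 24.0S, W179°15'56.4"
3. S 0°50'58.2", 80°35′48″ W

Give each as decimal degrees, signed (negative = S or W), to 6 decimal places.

Point 1:
  φ: 6′ + 52.5″ = 6.87500′; 65 + 6.87500/60 = 65.1145833
  S ⇒ negate
  λ: 89° + 55/60 + 55.89/3600 = 89 + 0.916667 + 0.015525 = 89.9321917
  W ⇒ negate
Point 2:
  φ: 45 + 7/60 + 24/3600 = 45.1233333
  hemisphere S, so the sign is −
  λ: 15′ + 56.4″ = 15.94000′; 179 + 15.94000/60 = 179.2656667
  W → negative
Point 3:
  φ: 0 + 50/60 + 58.2/3600 = 0.8495000
  S ⇒ negate
  Longitude: 80° + 35/60 + 48/3600 = 80 + 0.583333 + 0.013333 = 80.5966667
  W ⇒ negate

1. -65.114583, -89.932192
2. -45.123333, -179.265667
3. -0.849500, -80.596667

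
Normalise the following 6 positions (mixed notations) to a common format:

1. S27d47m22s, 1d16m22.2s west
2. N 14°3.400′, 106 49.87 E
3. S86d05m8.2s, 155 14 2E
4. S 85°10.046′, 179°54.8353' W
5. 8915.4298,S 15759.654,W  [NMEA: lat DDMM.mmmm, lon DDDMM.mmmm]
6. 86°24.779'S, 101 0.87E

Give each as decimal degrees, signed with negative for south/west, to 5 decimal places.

Point 1:
  Lat: 27° + 47/60 + 22/3600 = 27 + 0.783333 + 0.006111 = 27.789444
  S → negative
  λ: 1 + 16/60 + 22.2/3600 = 1.272833
  W → negative
Point 2:
  Latitude: 3.4′ = 0.056667°; total 14.056667
  N ⇒ keep positive
  Longitude: 106 + 49.87/60 = 106.831167
  E → positive
Point 3:
  Lat: 86 + 5/60 + 8.2/3600 = 86.085611
  S → negative
  Longitude: 155° + 14/60 + 2/3600 = 155 + 0.233333 + 0.000556 = 155.233889
  E ⇒ keep positive
Point 4:
  Lat: 10.046′ = 0.167433°; total 85.167433
  hemisphere S, so the sign is −
  Lon: 54.8353′ = 0.913922°; total 179.913922
  W → negative
Point 5:
  Lat: degrees = first 2 digits = 89, minutes = 15.4298; 89 + 15.4298/60 = 89.257163
  S → negative
  Longitude: degrees = first 3 digits = 157, minutes = 59.654; 157 + 59.654/60 = 157.994233
  hemisphere W, so the sign is −
Point 6:
  φ: 86 + 24.779/60 = 86.412983
  hemisphere S, so the sign is −
  λ: 0.87′ = 0.014500°; total 101.014500
  E ⇒ keep positive

1. -27.78944, -1.27283
2. 14.05667, 106.83117
3. -86.08561, 155.23389
4. -85.16743, -179.91392
5. -89.25716, -157.99423
6. -86.41298, 101.01450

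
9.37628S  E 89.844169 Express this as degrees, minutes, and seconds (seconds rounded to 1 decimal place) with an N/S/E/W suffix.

9°22′34.6″ S, 89°50′39.0″ E

Latitude: 0.376280° → 22.57680′; 0.57680 × 60 = 34.608″
λ: 0.844169° → 50.65014′; 0.65014 × 60 = 39.008″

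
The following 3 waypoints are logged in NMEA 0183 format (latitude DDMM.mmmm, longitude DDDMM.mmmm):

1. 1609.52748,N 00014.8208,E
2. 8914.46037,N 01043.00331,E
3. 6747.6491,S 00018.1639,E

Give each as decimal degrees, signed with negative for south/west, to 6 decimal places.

1. 16.158791, 0.247013
2. 89.241006, 10.716722
3. -67.794152, 0.302732

Point 1:
  Lat: degrees = first 2 digits = 16, minutes = 9.52748; 16 + 9.52748/60 = 16.1587913
  N ⇒ keep positive
  λ: split at 3 digits → 000° and 14.8208′; 0 + 14.8208/60 = 0.2470133
  E → positive
Point 2:
  φ: degrees = first 2 digits = 89, minutes = 14.46037; 89 + 14.46037/60 = 89.2410062
  N → positive
  λ: degrees = first 3 digits = 10, minutes = 43.00331; 10 + 43.00331/60 = 10.7167218
  E → positive
Point 3:
  Latitude: split at 2 digits → 67° and 47.6491′; 67 + 47.6491/60 = 67.7941517
  S → negative
  Longitude: degrees = first 3 digits = 0, minutes = 18.1639; 0 + 18.1639/60 = 0.3027317
  E → positive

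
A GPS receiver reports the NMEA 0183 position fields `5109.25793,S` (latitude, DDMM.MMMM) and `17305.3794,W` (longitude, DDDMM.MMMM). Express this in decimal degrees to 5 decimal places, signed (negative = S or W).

Lat: degrees = first 2 digits = 51, minutes = 9.25793; 51 + 9.25793/60 = 51.154299
S ⇒ negate
Longitude: degrees = first 3 digits = 173, minutes = 5.3794; 173 + 5.3794/60 = 173.089657
W → negative

-51.15430, -173.08966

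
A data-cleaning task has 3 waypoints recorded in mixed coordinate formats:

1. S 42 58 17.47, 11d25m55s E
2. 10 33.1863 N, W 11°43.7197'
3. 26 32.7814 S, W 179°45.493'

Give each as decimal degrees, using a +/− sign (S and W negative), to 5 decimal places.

Point 1:
  φ: 42° + 58/60 + 17.47/3600 = 42 + 0.966667 + 0.004853 = 42.971519
  S → negative
  λ: 25′ + 55″ = 25.91667′; 11 + 25.91667/60 = 11.431944
  E → positive
Point 2:
  Latitude: 33.1863′ = 0.553105°; total 10.553105
  N ⇒ keep positive
  λ: 43.7197′ = 0.728662°; total 11.728662
  W → negative
Point 3:
  Latitude: 32.7814′ = 0.546357°; total 26.546357
  S → negative
  λ: 179 + 45.493/60 = 179.758217
  W ⇒ negate

1. -42.97152, 11.43194
2. 10.55311, -11.72866
3. -26.54636, -179.75822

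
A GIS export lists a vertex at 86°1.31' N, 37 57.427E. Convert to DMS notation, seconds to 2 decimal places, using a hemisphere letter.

86°01′18.60″ N, 37°57′25.62″ E

Lat: 1.31000′ → 1′ and 0.31000 × 60 = 18.6000″
Longitude: 57.42700′ → 57′ and 0.42700 × 60 = 25.6200″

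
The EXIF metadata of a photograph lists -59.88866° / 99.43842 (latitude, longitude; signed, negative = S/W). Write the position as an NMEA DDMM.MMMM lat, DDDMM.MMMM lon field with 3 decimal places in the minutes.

5953.320,S / 09926.305,E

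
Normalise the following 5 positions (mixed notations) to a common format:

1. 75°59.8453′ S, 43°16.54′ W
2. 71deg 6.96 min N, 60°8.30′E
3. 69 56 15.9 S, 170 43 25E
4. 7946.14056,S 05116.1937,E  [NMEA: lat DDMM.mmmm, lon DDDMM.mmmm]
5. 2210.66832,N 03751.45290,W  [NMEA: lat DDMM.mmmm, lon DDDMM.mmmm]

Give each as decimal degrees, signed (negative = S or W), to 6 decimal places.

Point 1:
  Latitude: 75 + 59.8453/60 = 75.9974217
  hemisphere S, so the sign is −
  Lon: 43 + 16.54/60 = 43.2756667
  W ⇒ negate
Point 2:
  Latitude: 71 + 6.96/60 = 71.1160000
  N ⇒ keep positive
  Longitude: 8.3′ = 0.138333°; total 60.1383333
  E → positive
Point 3:
  φ: 69° + 56/60 + 15.9/3600 = 69 + 0.933333 + 0.004417 = 69.9377500
  hemisphere S, so the sign is −
  Lon: 43′ + 25″ = 43.41667′; 170 + 43.41667/60 = 170.7236111
  E ⇒ keep positive
Point 4:
  Lat: split at 2 digits → 79° and 46.14056′; 79 + 46.14056/60 = 79.7690093
  S → negative
  Lon: degrees = first 3 digits = 51, minutes = 16.1937; 51 + 16.1937/60 = 51.2698950
  E → positive
Point 5:
  Latitude: degrees = first 2 digits = 22, minutes = 10.66832; 22 + 10.66832/60 = 22.1778053
  N ⇒ keep positive
  Lon: degrees = first 3 digits = 37, minutes = 51.4529; 37 + 51.4529/60 = 37.8575483
  W ⇒ negate

1. -75.997422, -43.275667
2. 71.116000, 60.138333
3. -69.937750, 170.723611
4. -79.769009, 51.269895
5. 22.177805, -37.857548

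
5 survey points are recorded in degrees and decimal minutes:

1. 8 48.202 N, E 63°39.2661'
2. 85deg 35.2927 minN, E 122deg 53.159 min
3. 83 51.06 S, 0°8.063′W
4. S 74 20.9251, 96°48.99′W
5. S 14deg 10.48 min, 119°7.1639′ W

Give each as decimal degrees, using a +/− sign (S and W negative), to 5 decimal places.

1. 8.80337, 63.65444
2. 85.58821, 122.88598
3. -83.85100, -0.13438
4. -74.34875, -96.81650
5. -14.17467, -119.11940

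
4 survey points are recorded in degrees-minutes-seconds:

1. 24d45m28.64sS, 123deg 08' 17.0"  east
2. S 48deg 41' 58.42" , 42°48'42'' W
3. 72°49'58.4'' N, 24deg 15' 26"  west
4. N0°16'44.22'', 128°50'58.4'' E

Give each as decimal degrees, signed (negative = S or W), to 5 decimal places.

Point 1:
  φ: 24° + 45/60 + 28.64/3600 = 24 + 0.750000 + 0.007956 = 24.757956
  hemisphere S, so the sign is −
  λ: 123° + 8/60 + 17/3600 = 123 + 0.133333 + 0.004722 = 123.138056
  E → positive
Point 2:
  Latitude: 48 + 41/60 + 58.42/3600 = 48.699561
  S ⇒ negate
  Longitude: 42 + 48/60 + 42/3600 = 42.811667
  W ⇒ negate
Point 3:
  φ: 49′ + 58.4″ = 49.97333′; 72 + 49.97333/60 = 72.832889
  N ⇒ keep positive
  Lon: 24° + 15/60 + 26/3600 = 24 + 0.250000 + 0.007222 = 24.257222
  W → negative
Point 4:
  Lat: 16′ + 44.22″ = 16.73700′; 0 + 16.73700/60 = 0.278950
  N ⇒ keep positive
  λ: 128° + 50/60 + 58.4/3600 = 128 + 0.833333 + 0.016222 = 128.849556
  E → positive

1. -24.75796, 123.13806
2. -48.69956, -42.81167
3. 72.83289, -24.25722
4. 0.27895, 128.84956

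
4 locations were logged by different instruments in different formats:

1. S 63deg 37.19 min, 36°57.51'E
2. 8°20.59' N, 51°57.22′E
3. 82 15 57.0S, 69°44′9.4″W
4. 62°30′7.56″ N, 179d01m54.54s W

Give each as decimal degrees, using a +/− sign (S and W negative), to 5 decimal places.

Point 1:
  Lat: 63 + 37.19/60 = 63.619833
  hemisphere S, so the sign is −
  λ: 36 + 57.51/60 = 36.958500
  E → positive
Point 2:
  Lat: 8 + 20.59/60 = 8.343167
  N → positive
  λ: 57.22′ = 0.953667°; total 51.953667
  E → positive
Point 3:
  φ: 82 + 15/60 + 57/3600 = 82.265833
  hemisphere S, so the sign is −
  Lon: 69° + 44/60 + 9.4/3600 = 69 + 0.733333 + 0.002611 = 69.735944
  W → negative
Point 4:
  Lat: 30′ + 7.56″ = 30.12600′; 62 + 30.12600/60 = 62.502100
  N ⇒ keep positive
  λ: 179° + 1/60 + 54.54/3600 = 179 + 0.016667 + 0.015150 = 179.031817
  W → negative

1. -63.61983, 36.95850
2. 8.34317, 51.95367
3. -82.26583, -69.73594
4. 62.50210, -179.03182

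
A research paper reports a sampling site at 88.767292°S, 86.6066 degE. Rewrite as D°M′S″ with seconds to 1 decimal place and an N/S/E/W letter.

88°46′2.3″ S, 86°36′23.8″ E

φ: whole degrees 88; 46.03752′ → 46′ and 2.251″
Lon: 0.606600° → 36.39600′; 0.39600 × 60 = 23.760″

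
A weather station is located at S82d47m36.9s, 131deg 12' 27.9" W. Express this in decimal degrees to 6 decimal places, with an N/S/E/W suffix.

Lat: 82° + 47/60 + 36.9/3600 = 82 + 0.783333 + 0.010250 = 82.7935833
λ: 12′ + 27.9″ = 12.46500′; 131 + 12.46500/60 = 131.2077500

82.793583° S, 131.207750° W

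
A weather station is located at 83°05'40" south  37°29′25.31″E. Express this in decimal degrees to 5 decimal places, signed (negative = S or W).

Lat: 83° + 5/60 + 40/3600 = 83 + 0.083333 + 0.011111 = 83.094444
S ⇒ negate
Lon: 37 + 29/60 + 25.31/3600 = 37.490364
E → positive

-83.09444, 37.49036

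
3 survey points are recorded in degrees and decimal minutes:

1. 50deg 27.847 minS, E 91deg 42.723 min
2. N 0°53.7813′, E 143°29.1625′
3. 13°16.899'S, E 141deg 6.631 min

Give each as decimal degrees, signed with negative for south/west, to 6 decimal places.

Point 1:
  Latitude: 27.847′ = 0.464117°; total 50.4641167
  S ⇒ negate
  Longitude: 42.723′ = 0.712050°; total 91.7120500
  E ⇒ keep positive
Point 2:
  Lat: 53.7813′ = 0.896355°; total 0.8963550
  N → positive
  λ: 29.1625′ = 0.486042°; total 143.4860417
  E → positive
Point 3:
  Lat: 16.899′ = 0.281650°; total 13.2816500
  S → negative
  Longitude: 6.631′ = 0.110517°; total 141.1105167
  E → positive

1. -50.464117, 91.712050
2. 0.896355, 143.486042
3. -13.281650, 141.110517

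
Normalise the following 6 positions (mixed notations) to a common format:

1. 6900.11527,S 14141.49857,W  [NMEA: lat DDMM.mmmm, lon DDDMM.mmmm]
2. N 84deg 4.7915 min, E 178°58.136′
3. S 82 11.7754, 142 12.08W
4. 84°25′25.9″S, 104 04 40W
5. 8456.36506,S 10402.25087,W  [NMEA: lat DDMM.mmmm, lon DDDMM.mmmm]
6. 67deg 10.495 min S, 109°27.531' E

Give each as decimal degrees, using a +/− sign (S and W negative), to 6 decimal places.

1. -69.001921, -141.691643
2. 84.079858, 178.968933
3. -82.196257, -142.201333
4. -84.423861, -104.077778
5. -84.939418, -104.037515
6. -67.174917, 109.458850

Point 1:
  Lat: degrees = first 2 digits = 69, minutes = 0.11527; 69 + 0.11527/60 = 69.0019212
  S → negative
  λ: split at 3 digits → 141° and 41.49857′; 141 + 41.49857/60 = 141.6916428
  W ⇒ negate
Point 2:
  φ: 4.7915′ = 0.079858°; total 84.0798583
  N ⇒ keep positive
  Longitude: 58.136′ = 0.968933°; total 178.9689333
  E ⇒ keep positive
Point 3:
  Lat: 82 + 11.7754/60 = 82.1962567
  hemisphere S, so the sign is −
  Lon: 12.08′ = 0.201333°; total 142.2013333
  W ⇒ negate
Point 4:
  φ: 84 + 25/60 + 25.9/3600 = 84.4238611
  hemisphere S, so the sign is −
  Longitude: 104° + 4/60 + 40/3600 = 104 + 0.066667 + 0.011111 = 104.0777778
  hemisphere W, so the sign is −
Point 5:
  Latitude: degrees = first 2 digits = 84, minutes = 56.36506; 84 + 56.36506/60 = 84.9394177
  S ⇒ negate
  Lon: degrees = first 3 digits = 104, minutes = 2.25087; 104 + 2.25087/60 = 104.0375145
  W → negative
Point 6:
  φ: 67 + 10.495/60 = 67.1749167
  S → negative
  λ: 27.531′ = 0.458850°; total 109.4588500
  E → positive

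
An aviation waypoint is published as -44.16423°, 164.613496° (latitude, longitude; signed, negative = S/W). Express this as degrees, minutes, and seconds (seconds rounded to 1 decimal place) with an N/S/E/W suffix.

Latitude is negative → S; |value| = 44.164230
Latitude: 0.164230° → 9.85380′; 0.85380 × 60 = 51.228″
λ: 0.613496° → 36.80976′; 0.80976 × 60 = 48.586″

44°09′51.2″ S, 164°36′48.6″ E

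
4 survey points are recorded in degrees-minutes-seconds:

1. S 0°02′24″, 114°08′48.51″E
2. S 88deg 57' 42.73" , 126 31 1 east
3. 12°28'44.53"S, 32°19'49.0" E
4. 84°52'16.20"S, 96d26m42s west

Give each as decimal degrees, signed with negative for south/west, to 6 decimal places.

Point 1:
  φ: 2′ + 24″ = 2.40000′; 0 + 2.40000/60 = 0.0400000
  hemisphere S, so the sign is −
  λ: 114 + 8/60 + 48.51/3600 = 114.1468083
  E → positive
Point 2:
  Latitude: 57′ + 42.73″ = 57.71217′; 88 + 57.71217/60 = 88.9618694
  S → negative
  λ: 126 + 31/60 + 1/3600 = 126.5169444
  E ⇒ keep positive
Point 3:
  Lat: 28′ + 44.53″ = 28.74217′; 12 + 28.74217/60 = 12.4790361
  S ⇒ negate
  Lon: 32 + 19/60 + 49/3600 = 32.3302778
  E ⇒ keep positive
Point 4:
  φ: 84 + 52/60 + 16.2/3600 = 84.8711667
  hemisphere S, so the sign is −
  Lon: 26′ + 42″ = 26.70000′; 96 + 26.70000/60 = 96.4450000
  hemisphere W, so the sign is −

1. -0.040000, 114.146808
2. -88.961869, 126.516944
3. -12.479036, 32.330278
4. -84.871167, -96.445000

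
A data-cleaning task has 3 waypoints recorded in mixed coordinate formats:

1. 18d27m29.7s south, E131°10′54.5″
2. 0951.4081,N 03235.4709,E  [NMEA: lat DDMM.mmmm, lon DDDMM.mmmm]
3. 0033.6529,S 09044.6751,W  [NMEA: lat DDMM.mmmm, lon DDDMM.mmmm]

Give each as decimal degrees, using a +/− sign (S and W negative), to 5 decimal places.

Point 1:
  φ: 27′ + 29.7″ = 27.49500′; 18 + 27.49500/60 = 18.458250
  S ⇒ negate
  λ: 131 + 10/60 + 54.5/3600 = 131.181806
  E ⇒ keep positive
Point 2:
  Lat: degrees = first 2 digits = 9, minutes = 51.4081; 9 + 51.4081/60 = 9.856802
  N ⇒ keep positive
  Longitude: split at 3 digits → 032° and 35.4709′; 32 + 35.4709/60 = 32.591182
  E ⇒ keep positive
Point 3:
  Latitude: split at 2 digits → 00° and 33.6529′; 0 + 33.6529/60 = 0.560882
  S → negative
  λ: degrees = first 3 digits = 90, minutes = 44.6751; 90 + 44.6751/60 = 90.744585
  W → negative

1. -18.45825, 131.18181
2. 9.85680, 32.59118
3. -0.56088, -90.74459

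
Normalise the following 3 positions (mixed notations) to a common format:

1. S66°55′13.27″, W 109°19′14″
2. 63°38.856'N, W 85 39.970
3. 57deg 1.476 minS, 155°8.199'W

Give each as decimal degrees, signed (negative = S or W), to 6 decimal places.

1. -66.920353, -109.320556
2. 63.647600, -85.666167
3. -57.024600, -155.136650

Point 1:
  φ: 66 + 55/60 + 13.27/3600 = 66.9203528
  S → negative
  Lon: 109 + 19/60 + 14/3600 = 109.3205556
  W ⇒ negate
Point 2:
  φ: 38.856′ = 0.647600°; total 63.6476000
  N ⇒ keep positive
  Longitude: 39.97′ = 0.666167°; total 85.6661667
  W → negative
Point 3:
  φ: 57 + 1.476/60 = 57.0246000
  hemisphere S, so the sign is −
  Lon: 8.199′ = 0.136650°; total 155.1366500
  W ⇒ negate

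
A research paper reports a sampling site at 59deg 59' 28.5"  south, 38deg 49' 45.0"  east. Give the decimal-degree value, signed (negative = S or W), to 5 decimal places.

φ: 59 + 59/60 + 28.5/3600 = 59.991250
hemisphere S, so the sign is −
Longitude: 49′ + 45″ = 49.75000′; 38 + 49.75000/60 = 38.829167
E → positive

-59.99125, 38.82917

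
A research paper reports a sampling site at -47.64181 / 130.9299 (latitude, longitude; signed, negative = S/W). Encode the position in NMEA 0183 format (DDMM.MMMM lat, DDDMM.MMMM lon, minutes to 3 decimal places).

4738.509,S / 13055.794,E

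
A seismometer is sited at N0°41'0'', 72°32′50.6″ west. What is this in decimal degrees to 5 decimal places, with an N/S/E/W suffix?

φ: 0° + 41/60 + 0/3600 = 0 + 0.683333 + 0.000000 = 0.683333
Lon: 72° + 32/60 + 50.6/3600 = 72 + 0.533333 + 0.014056 = 72.547389

0.68333° N, 72.54739° W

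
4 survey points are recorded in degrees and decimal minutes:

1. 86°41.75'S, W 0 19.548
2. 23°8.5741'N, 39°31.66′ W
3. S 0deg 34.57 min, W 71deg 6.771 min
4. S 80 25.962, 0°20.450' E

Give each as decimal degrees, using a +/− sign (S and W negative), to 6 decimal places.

Point 1:
  φ: 86 + 41.75/60 = 86.6958333
  hemisphere S, so the sign is −
  Longitude: 19.548′ = 0.325800°; total 0.3258000
  hemisphere W, so the sign is −
Point 2:
  Lat: 8.5741′ = 0.142902°; total 23.1429017
  N → positive
  Lon: 31.66′ = 0.527667°; total 39.5276667
  W ⇒ negate
Point 3:
  φ: 34.57′ = 0.576167°; total 0.5761667
  S → negative
  λ: 6.771′ = 0.112850°; total 71.1128500
  W → negative
Point 4:
  Lat: 80 + 25.962/60 = 80.4327000
  hemisphere S, so the sign is −
  Lon: 0 + 20.45/60 = 0.3408333
  E ⇒ keep positive

1. -86.695833, -0.325800
2. 23.142902, -39.527667
3. -0.576167, -71.112850
4. -80.432700, 0.340833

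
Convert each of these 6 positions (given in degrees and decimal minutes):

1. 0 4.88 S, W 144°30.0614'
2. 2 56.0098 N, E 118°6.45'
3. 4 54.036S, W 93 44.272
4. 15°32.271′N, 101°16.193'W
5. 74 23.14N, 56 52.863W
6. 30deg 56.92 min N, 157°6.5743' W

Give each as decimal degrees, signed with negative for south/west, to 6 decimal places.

Point 1:
  Latitude: 4.88′ = 0.081333°; total 0.0813333
  S → negative
  Longitude: 144 + 30.0614/60 = 144.5010233
  hemisphere W, so the sign is −
Point 2:
  Latitude: 56.0098′ = 0.933497°; total 2.9334967
  N → positive
  Longitude: 118 + 6.45/60 = 118.1075000
  E → positive
Point 3:
  Latitude: 54.036′ = 0.900600°; total 4.9006000
  S → negative
  Longitude: 44.272′ = 0.737867°; total 93.7378667
  hemisphere W, so the sign is −
Point 4:
  Latitude: 32.271′ = 0.537850°; total 15.5378500
  N → positive
  Longitude: 16.193′ = 0.269883°; total 101.2698833
  W ⇒ negate
Point 5:
  φ: 74 + 23.14/60 = 74.3856667
  N ⇒ keep positive
  λ: 56 + 52.863/60 = 56.8810500
  W → negative
Point 6:
  Lat: 30 + 56.92/60 = 30.9486667
  N ⇒ keep positive
  λ: 6.5743′ = 0.109572°; total 157.1095717
  W ⇒ negate

1. -0.081333, -144.501023
2. 2.933497, 118.107500
3. -4.900600, -93.737867
4. 15.537850, -101.269883
5. 74.385667, -56.881050
6. 30.948667, -157.109572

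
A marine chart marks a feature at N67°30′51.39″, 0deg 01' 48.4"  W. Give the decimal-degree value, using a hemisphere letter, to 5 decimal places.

Latitude: 67° + 30/60 + 51.39/3600 = 67 + 0.500000 + 0.014275 = 67.514275
Lon: 0° + 1/60 + 48.4/3600 = 0 + 0.016667 + 0.013444 = 0.030111

67.51428° N, 0.03011° W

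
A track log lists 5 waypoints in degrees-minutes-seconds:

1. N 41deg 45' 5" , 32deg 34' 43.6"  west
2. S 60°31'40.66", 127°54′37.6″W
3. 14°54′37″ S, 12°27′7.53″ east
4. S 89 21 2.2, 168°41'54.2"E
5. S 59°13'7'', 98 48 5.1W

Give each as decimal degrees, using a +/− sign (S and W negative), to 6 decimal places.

1. 41.751389, -32.578778
2. -60.527961, -127.910444
3. -14.910278, 12.452092
4. -89.350611, 168.698389
5. -59.218611, -98.801417

Point 1:
  φ: 41 + 45/60 + 5/3600 = 41.7513889
  N → positive
  λ: 34′ + 43.6″ = 34.72667′; 32 + 34.72667/60 = 32.5787778
  W ⇒ negate
Point 2:
  φ: 31′ + 40.66″ = 31.67767′; 60 + 31.67767/60 = 60.5279611
  S ⇒ negate
  Lon: 127° + 54/60 + 37.6/3600 = 127 + 0.900000 + 0.010444 = 127.9104444
  W ⇒ negate
Point 3:
  Lat: 14 + 54/60 + 37/3600 = 14.9102778
  hemisphere S, so the sign is −
  Lon: 12 + 27/60 + 7.53/3600 = 12.4520917
  E → positive
Point 4:
  Lat: 89 + 21/60 + 2.2/3600 = 89.3506111
  S ⇒ negate
  Longitude: 168° + 41/60 + 54.2/3600 = 168 + 0.683333 + 0.015056 = 168.6983889
  E → positive
Point 5:
  φ: 59° + 13/60 + 7/3600 = 59 + 0.216667 + 0.001944 = 59.2186111
  S ⇒ negate
  λ: 98° + 48/60 + 5.1/3600 = 98 + 0.800000 + 0.001417 = 98.8014167
  hemisphere W, so the sign is −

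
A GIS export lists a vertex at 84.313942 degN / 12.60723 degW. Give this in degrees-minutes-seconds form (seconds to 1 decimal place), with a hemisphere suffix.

84°18′50.2″ N, 12°36′26.0″ W

Lat: 0.313942° → 18.83652′; 0.83652 × 60 = 50.191″
λ: 0.607230° → 36.43380′; 0.43380 × 60 = 26.028″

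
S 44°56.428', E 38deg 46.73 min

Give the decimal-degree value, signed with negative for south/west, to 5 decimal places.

Lat: 56.428′ = 0.940467°; total 44.940467
S → negative
Longitude: 38 + 46.73/60 = 38.778833
E ⇒ keep positive

-44.94047, 38.77883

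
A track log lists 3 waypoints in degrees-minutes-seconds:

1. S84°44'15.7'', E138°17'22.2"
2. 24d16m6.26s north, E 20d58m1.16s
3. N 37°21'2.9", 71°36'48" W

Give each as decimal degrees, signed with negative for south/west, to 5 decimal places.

Point 1:
  φ: 84° + 44/60 + 15.7/3600 = 84 + 0.733333 + 0.004361 = 84.737694
  S → negative
  Longitude: 138° + 17/60 + 22.2/3600 = 138 + 0.283333 + 0.006167 = 138.289500
  E → positive
Point 2:
  φ: 24° + 16/60 + 6.26/3600 = 24 + 0.266667 + 0.001739 = 24.268406
  N ⇒ keep positive
  Lon: 20 + 58/60 + 1.16/3600 = 20.966989
  E ⇒ keep positive
Point 3:
  φ: 37° + 21/60 + 2.9/3600 = 37 + 0.350000 + 0.000806 = 37.350806
  N ⇒ keep positive
  Lon: 71 + 36/60 + 48/3600 = 71.613333
  hemisphere W, so the sign is −

1. -84.73769, 138.28950
2. 24.26841, 20.96699
3. 37.35081, -71.61333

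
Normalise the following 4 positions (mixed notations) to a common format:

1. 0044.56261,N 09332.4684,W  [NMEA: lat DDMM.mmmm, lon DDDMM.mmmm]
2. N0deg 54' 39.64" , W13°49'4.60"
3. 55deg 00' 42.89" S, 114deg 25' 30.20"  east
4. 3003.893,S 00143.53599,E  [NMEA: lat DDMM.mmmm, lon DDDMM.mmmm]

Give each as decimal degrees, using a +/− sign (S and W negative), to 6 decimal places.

1. 0.742710, -93.541140
2. 0.911011, -13.817944
3. -55.011914, 114.425056
4. -30.064883, 1.725600

Point 1:
  φ: split at 2 digits → 00° and 44.56261′; 0 + 44.56261/60 = 0.7427102
  N ⇒ keep positive
  Longitude: degrees = first 3 digits = 93, minutes = 32.4684; 93 + 32.4684/60 = 93.5411400
  W ⇒ negate
Point 2:
  Latitude: 54′ + 39.64″ = 54.66067′; 0 + 54.66067/60 = 0.9110111
  N → positive
  Lon: 49′ + 4.6″ = 49.07667′; 13 + 49.07667/60 = 13.8179444
  hemisphere W, so the sign is −
Point 3:
  Latitude: 55° + 0/60 + 42.89/3600 = 55 + 0.000000 + 0.011914 = 55.0119139
  hemisphere S, so the sign is −
  Longitude: 114 + 25/60 + 30.2/3600 = 114.4250556
  E → positive
Point 4:
  Latitude: split at 2 digits → 30° and 3.893′; 30 + 3.893/60 = 30.0648833
  hemisphere S, so the sign is −
  Lon: degrees = first 3 digits = 1, minutes = 43.53599; 1 + 43.53599/60 = 1.7255998
  E → positive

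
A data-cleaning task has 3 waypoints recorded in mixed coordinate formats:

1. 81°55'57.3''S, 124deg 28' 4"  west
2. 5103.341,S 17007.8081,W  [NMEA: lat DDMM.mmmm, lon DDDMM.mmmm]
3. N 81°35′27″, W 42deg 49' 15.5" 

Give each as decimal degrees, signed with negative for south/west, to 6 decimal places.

Point 1:
  φ: 55′ + 57.3″ = 55.95500′; 81 + 55.95500/60 = 81.9325833
  S → negative
  Longitude: 28′ + 4″ = 28.06667′; 124 + 28.06667/60 = 124.4677778
  hemisphere W, so the sign is −
Point 2:
  Latitude: degrees = first 2 digits = 51, minutes = 3.341; 51 + 3.341/60 = 51.0556833
  hemisphere S, so the sign is −
  λ: degrees = first 3 digits = 170, minutes = 7.8081; 170 + 7.8081/60 = 170.1301350
  hemisphere W, so the sign is −
Point 3:
  φ: 81 + 35/60 + 27/3600 = 81.5908333
  N ⇒ keep positive
  Longitude: 42° + 49/60 + 15.5/3600 = 42 + 0.816667 + 0.004306 = 42.8209722
  W → negative

1. -81.932583, -124.467778
2. -51.055683, -170.130135
3. 81.590833, -42.820972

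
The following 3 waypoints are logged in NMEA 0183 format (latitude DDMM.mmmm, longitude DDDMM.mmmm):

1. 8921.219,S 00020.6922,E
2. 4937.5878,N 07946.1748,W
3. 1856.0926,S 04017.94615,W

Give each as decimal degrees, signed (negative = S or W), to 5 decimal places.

1. -89.35365, 0.34487
2. 49.62646, -79.76958
3. -18.93488, -40.29910

Point 1:
  Latitude: degrees = first 2 digits = 89, minutes = 21.219; 89 + 21.219/60 = 89.353650
  hemisphere S, so the sign is −
  Lon: degrees = first 3 digits = 0, minutes = 20.6922; 0 + 20.6922/60 = 0.344870
  E ⇒ keep positive
Point 2:
  Lat: degrees = first 2 digits = 49, minutes = 37.5878; 49 + 37.5878/60 = 49.626463
  N ⇒ keep positive
  Longitude: split at 3 digits → 079° and 46.1748′; 79 + 46.1748/60 = 79.769580
  W ⇒ negate
Point 3:
  Lat: split at 2 digits → 18° and 56.0926′; 18 + 56.0926/60 = 18.934877
  S ⇒ negate
  Lon: split at 3 digits → 040° and 17.94615′; 40 + 17.94615/60 = 40.299103
  W → negative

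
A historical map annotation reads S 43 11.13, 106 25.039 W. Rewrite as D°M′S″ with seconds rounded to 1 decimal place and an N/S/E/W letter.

φ: fractional minutes 0.13000 × 60 = 7.800″
Longitude: fractional minutes 0.03900 × 60 = 2.340″

43°11′7.8″ S, 106°25′2.3″ W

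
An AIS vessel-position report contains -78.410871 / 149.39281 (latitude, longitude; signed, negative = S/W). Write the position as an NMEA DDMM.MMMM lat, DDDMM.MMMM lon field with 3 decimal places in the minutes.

Latitude is negative → S; |value| = 78.410871
Latitude: fractional part 0.410871 → 24.65226 minutes
λ: minutes = (149.392810 − 149) × 60 = 23.56860

7824.652,S / 14923.569,E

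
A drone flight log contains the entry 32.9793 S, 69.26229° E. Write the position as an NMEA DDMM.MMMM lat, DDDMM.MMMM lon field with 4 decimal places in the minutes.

Latitude: fractional part 0.979300 → 58.758000 minutes
Longitude: minutes = (69.262290 − 69) × 60 = 15.737400

3258.7580,S / 06915.7374,E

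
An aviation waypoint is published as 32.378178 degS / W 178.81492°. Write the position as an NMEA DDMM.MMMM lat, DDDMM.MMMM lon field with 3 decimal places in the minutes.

3222.691,S / 17848.895,W

Lat: fractional part 0.378178 → 22.69068 minutes
Lon: fractional part 0.814920 → 48.89520 minutes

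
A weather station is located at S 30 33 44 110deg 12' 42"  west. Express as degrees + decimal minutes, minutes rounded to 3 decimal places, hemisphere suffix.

30° 33.733′ S, 110° 12.700′ W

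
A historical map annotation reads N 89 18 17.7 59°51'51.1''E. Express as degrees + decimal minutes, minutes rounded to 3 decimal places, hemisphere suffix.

89° 18.295′ N, 59° 51.852′ E

φ: seconds/60 = 0.29500; minutes = 18 + 0.29500 = 18.29500
Longitude: 51 + 51.1/60 = 51.85167′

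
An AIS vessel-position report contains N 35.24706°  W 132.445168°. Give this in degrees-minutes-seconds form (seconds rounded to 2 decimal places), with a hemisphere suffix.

35°14′49.42″ N, 132°26′42.60″ W

φ: 0.247060 × 60 = 14.82360′ → 14′, remainder × 60 = 49.4160″
Longitude: 0.445168 × 60 = 26.71008′ → 26′, remainder × 60 = 42.6048″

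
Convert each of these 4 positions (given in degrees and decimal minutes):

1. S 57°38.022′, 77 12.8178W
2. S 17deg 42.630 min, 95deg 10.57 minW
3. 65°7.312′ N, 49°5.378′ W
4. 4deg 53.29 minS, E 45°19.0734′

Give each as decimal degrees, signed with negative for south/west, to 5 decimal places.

1. -57.63370, -77.21363
2. -17.71050, -95.17617
3. 65.12187, -49.08963
4. -4.88817, 45.31789

Point 1:
  Lat: 57 + 38.022/60 = 57.633700
  S ⇒ negate
  Lon: 77 + 12.8178/60 = 77.213630
  hemisphere W, so the sign is −
Point 2:
  Lat: 42.63′ = 0.710500°; total 17.710500
  S ⇒ negate
  Lon: 10.57′ = 0.176167°; total 95.176167
  W ⇒ negate
Point 3:
  φ: 7.312′ = 0.121867°; total 65.121867
  N → positive
  Lon: 5.378′ = 0.089633°; total 49.089633
  hemisphere W, so the sign is −
Point 4:
  φ: 53.29′ = 0.888167°; total 4.888167
  S ⇒ negate
  Lon: 45 + 19.0734/60 = 45.317890
  E → positive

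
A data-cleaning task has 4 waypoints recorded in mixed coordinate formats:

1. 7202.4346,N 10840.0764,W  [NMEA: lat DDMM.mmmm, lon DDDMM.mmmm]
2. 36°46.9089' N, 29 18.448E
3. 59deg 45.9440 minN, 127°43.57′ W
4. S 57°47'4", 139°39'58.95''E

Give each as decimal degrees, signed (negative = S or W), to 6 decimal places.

Point 1:
  Lat: degrees = first 2 digits = 72, minutes = 2.4346; 72 + 2.4346/60 = 72.0405767
  N ⇒ keep positive
  λ: split at 3 digits → 108° and 40.0764′; 108 + 40.0764/60 = 108.6679400
  W → negative
Point 2:
  Latitude: 36 + 46.9089/60 = 36.7818150
  N → positive
  Longitude: 18.448′ = 0.307467°; total 29.3074667
  E → positive
Point 3:
  Latitude: 45.944′ = 0.765733°; total 59.7657333
  N → positive
  Longitude: 127 + 43.57/60 = 127.7261667
  hemisphere W, so the sign is −
Point 4:
  φ: 57 + 47/60 + 4/3600 = 57.7844444
  S ⇒ negate
  Longitude: 139 + 39/60 + 58.95/3600 = 139.6663750
  E → positive

1. 72.040577, -108.667940
2. 36.781815, 29.307467
3. 59.765733, -127.726167
4. -57.784444, 139.666375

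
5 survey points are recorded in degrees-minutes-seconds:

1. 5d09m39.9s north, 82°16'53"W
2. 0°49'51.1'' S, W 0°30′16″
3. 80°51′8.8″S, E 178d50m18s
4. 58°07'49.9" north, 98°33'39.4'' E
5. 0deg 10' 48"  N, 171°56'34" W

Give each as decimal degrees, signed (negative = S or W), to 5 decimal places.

Point 1:
  Lat: 5 + 9/60 + 39.9/3600 = 5.161083
  N ⇒ keep positive
  Longitude: 82 + 16/60 + 53/3600 = 82.281389
  W ⇒ negate
Point 2:
  Latitude: 49′ + 51.1″ = 49.85167′; 0 + 49.85167/60 = 0.830861
  hemisphere S, so the sign is −
  λ: 30′ + 16″ = 30.26667′; 0 + 30.26667/60 = 0.504444
  W → negative
Point 3:
  φ: 51′ + 8.8″ = 51.14667′; 80 + 51.14667/60 = 80.852444
  hemisphere S, so the sign is −
  Lon: 50′ + 18″ = 50.30000′; 178 + 50.30000/60 = 178.838333
  E → positive
Point 4:
  Lat: 58° + 7/60 + 49.9/3600 = 58 + 0.116667 + 0.013861 = 58.130528
  N → positive
  Lon: 98 + 33/60 + 39.4/3600 = 98.560944
  E ⇒ keep positive
Point 5:
  Latitude: 10′ + 48″ = 10.80000′; 0 + 10.80000/60 = 0.180000
  N ⇒ keep positive
  Longitude: 171 + 56/60 + 34/3600 = 171.942778
  hemisphere W, so the sign is −

1. 5.16108, -82.28139
2. -0.83086, -0.50444
3. -80.85244, 178.83833
4. 58.13053, 98.56094
5. 0.18000, -171.94278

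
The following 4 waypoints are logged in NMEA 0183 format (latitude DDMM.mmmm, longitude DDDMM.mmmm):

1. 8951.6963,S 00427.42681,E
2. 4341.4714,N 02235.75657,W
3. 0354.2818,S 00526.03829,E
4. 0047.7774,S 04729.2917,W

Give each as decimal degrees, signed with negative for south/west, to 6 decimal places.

Point 1:
  φ: degrees = first 2 digits = 89, minutes = 51.6963; 89 + 51.6963/60 = 89.8616050
  S → negative
  Lon: split at 3 digits → 004° and 27.42681′; 4 + 27.42681/60 = 4.4571135
  E ⇒ keep positive
Point 2:
  Lat: degrees = first 2 digits = 43, minutes = 41.4714; 43 + 41.4714/60 = 43.6911900
  N ⇒ keep positive
  Lon: split at 3 digits → 022° and 35.75657′; 22 + 35.75657/60 = 22.5959428
  W → negative
Point 3:
  Lat: split at 2 digits → 03° and 54.2818′; 3 + 54.2818/60 = 3.9046967
  S → negative
  Longitude: degrees = first 3 digits = 5, minutes = 26.03829; 5 + 26.03829/60 = 5.4339715
  E ⇒ keep positive
Point 4:
  Lat: split at 2 digits → 00° and 47.7774′; 0 + 47.7774/60 = 0.7962900
  S → negative
  λ: degrees = first 3 digits = 47, minutes = 29.2917; 47 + 29.2917/60 = 47.4881950
  W ⇒ negate

1. -89.861605, 4.457114
2. 43.691190, -22.595943
3. -3.904697, 5.433972
4. -0.796290, -47.488195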